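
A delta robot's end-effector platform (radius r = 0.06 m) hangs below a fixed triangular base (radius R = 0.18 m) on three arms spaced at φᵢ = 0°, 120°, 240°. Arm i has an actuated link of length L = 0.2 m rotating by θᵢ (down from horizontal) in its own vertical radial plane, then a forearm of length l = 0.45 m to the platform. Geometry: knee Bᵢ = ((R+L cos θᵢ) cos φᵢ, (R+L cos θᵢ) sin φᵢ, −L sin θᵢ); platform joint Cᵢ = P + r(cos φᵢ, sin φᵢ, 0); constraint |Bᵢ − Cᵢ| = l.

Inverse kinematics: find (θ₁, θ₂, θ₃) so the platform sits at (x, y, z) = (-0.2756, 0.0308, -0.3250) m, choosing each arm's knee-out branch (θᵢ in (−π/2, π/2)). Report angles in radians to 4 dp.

rotate P by −φ1: (-0.2756, 0.0308, -0.3250)
  A cos θ + B sin θ = C:  0.3956·cos θ + -0.3250·sin θ = -0.2514
  θ1 = atan2(B,A) + arccos(C/0.5120) = 1.3964
rotate P by −φ2: (0.1645, 0.2233, -0.3250)
  A=-0.0445, B=-0.3250, C=(l²−L²−A²−y'²−z²)/(2L)=0.0126
  √(A²+B²)=0.3280;  θ2 = -1.7068+1.5323 ≈ -0.1745
φ3=240.0° → target in arm frame (0.1111, -0.2541)
  A cos θ + B sin θ = C:  0.0089·cos θ + -0.3250·sin θ = -0.0194
  √(A²+B²)=0.3251;  θ3 = -1.5435+1.6305 ≈ 0.0870

θ₁ = 1.3964, θ₂ = -0.1745, θ₃ = 0.0870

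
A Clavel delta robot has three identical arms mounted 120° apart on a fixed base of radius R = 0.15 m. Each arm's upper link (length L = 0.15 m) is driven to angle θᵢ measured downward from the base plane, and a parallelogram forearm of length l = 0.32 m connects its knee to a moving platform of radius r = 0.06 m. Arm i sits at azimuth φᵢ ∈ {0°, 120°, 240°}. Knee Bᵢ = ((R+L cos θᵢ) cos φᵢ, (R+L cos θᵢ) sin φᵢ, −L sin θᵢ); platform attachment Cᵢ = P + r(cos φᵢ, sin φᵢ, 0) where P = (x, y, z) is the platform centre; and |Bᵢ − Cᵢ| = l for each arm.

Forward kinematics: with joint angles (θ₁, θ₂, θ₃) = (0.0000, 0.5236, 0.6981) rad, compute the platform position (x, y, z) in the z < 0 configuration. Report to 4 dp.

O1 = (0.2400·cos0.0°, 0.2400·sin0.0°, 0.0000) = (0.2400, 0.0000, 0.0000)
arm 2 at φ=120.0°: e+L cos θ2 = 0.2199;  O2 = (-0.1100, 0.1904, -0.0750)
arm 3 at φ=240.0°: e+L cos θ3 = 0.2049;  O3 = (-0.1025, -0.1775, -0.0964)
eliminate P² terms by subtracting sphere 1 from 2 and 3
linear system: -0.6999x+0.3809y = -0.0036−-0.1500z; -0.6849x+-0.3549y = -0.0063−-0.1928z
det = 0.5093;  x = 0.0072+-0.2488z,  y = 0.0038+-0.0633z
sphere 1 gives Az²+Bz+C=0 with A=1.0659, B=0.1153, C=-0.0482;  B²−4AC=0.2188;  roots -0.2735, 0.1654;  negative root z = -0.2735
x = 0.0753, y = 0.0211

(0.0753, 0.0211, -0.2735)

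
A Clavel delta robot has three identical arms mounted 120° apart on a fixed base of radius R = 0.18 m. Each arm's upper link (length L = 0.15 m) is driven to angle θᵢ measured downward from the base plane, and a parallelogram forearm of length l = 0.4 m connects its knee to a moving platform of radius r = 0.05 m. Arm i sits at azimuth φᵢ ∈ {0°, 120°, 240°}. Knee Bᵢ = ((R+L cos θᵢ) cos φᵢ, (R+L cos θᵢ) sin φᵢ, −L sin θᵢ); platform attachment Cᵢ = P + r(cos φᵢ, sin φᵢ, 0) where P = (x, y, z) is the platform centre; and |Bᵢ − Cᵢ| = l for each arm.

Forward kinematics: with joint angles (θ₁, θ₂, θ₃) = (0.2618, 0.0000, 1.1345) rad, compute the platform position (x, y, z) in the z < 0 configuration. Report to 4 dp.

φ1=0.0°: virtual centre (0.2749, 0.0000, -0.0388), radius l
S2 = (0.2800·cos120.0°, 0.2800·sin120.0°, 0.0000) = (-0.1400, 0.2425, 0.0000)
S3 = (0.1934·cos240.0°, 0.1934·sin240.0°, -0.1359) = (-0.0967, -0.1675, -0.1359)
eliminate P² terms by subtracting sphere 1 from 2 and 3
[-0.8298 0.4850 0.0776]·P = 0.0013;  [-0.7432 -0.3350 -0.1943]·P = -0.0212
Cramer: x(z) = 0.0154-0.1068z;  y(z) = 0.0291-0.3429z
into |P−S₁|² = l²: 1.1290z² + 0.1131z + -0.0903 = 0;  Δ = 0.4206;  z = -0.3373 or 0.2371 → z<0 root = -0.3373
x = 0.0514, y = 0.1448

(0.0514, 0.1448, -0.3373)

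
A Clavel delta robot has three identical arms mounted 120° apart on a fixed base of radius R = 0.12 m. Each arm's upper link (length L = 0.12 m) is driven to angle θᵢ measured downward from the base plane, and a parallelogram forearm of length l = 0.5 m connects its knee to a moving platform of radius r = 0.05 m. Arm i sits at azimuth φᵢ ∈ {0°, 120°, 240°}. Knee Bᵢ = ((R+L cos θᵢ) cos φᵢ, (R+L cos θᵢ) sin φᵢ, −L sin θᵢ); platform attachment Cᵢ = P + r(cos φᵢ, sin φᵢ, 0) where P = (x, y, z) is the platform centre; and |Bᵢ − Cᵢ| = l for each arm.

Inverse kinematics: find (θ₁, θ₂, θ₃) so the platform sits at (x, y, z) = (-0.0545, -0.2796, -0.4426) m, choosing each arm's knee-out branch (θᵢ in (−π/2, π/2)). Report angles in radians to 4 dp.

rotate P by −φ1: (-0.0545, -0.2796, -0.4426)
  A cos θ + B sin θ = C:  0.1245·cos θ + -0.4426·sin θ = -0.2249
  √(A²+B²)=0.4598;  θ1 = -1.2966+2.0819 ≈ 0.7853
rotate P by −φ2: (-0.2149, 0.1870, -0.4426)
  A cos θ + B sin θ = C:  0.2849·cos θ + -0.4426·sin θ = -0.3184
  √(A²+B²)=0.5264;  θ2 = -0.9989+2.2205 ≈ 1.2217
rotate P by −φ3: (0.2694, 0.0926, -0.4426)
  e−x'=-0.1994;  (l²−L²−(e−x')²−y'²−z²)/2L = -0.0359
  θ3 = atan2(B,A) + arccos(C/0.4854) = -0.3492

θ₁ = 0.7853, θ₂ = 1.2217, θ₃ = -0.3492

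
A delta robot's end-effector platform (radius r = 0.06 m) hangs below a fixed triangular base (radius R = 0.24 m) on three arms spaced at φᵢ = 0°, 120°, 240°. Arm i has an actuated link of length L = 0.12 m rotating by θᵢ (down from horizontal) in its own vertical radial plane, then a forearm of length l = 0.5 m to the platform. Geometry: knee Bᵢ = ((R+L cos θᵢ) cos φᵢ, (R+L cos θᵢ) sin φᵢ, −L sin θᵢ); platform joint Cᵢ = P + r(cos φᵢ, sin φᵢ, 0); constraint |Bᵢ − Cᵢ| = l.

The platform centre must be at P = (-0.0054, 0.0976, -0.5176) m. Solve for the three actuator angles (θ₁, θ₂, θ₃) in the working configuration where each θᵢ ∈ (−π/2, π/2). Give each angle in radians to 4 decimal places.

φ1=0.0° → target in arm frame (-0.0054, 0.0976)
  A cos θ + B sin θ = C:  0.1854·cos θ + -0.5176·sin θ = -0.3175
  θ1 = atan2(B,A) + arccos(C/0.5498) = 0.9597
rotate P by −φ2: (0.0872, -0.0441, -0.5176)
  e−x'=0.0928;  (l²−L²−(e−x')²−y'²−z²)/2L = -0.1786
  θ2 = atan2(B,A) + arccos(C/0.5258) = 0.5239
arm 3 (φ=240.0°): x'=-0.0818, y'=-0.0535
  A cos θ + B sin θ = C:  0.2618·cos θ + -0.5176·sin θ = -0.4322
  √(A²+B²)=0.5801;  θ3 = -1.1025+2.4114 ≈ 1.3089

θ₁ = 0.9597, θ₂ = 0.5239, θ₃ = 1.3089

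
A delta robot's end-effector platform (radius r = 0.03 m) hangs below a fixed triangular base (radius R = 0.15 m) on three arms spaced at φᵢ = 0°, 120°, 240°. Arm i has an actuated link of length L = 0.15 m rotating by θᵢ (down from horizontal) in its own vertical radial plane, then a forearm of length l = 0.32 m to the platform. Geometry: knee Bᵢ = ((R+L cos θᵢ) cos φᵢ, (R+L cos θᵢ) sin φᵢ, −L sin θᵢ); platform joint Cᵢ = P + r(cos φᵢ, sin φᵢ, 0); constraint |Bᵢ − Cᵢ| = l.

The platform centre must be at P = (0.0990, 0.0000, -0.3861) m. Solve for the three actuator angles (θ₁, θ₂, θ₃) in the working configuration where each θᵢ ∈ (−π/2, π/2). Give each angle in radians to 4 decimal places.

θ₁ = 0.6980, θ₂ = 1.3965, θ₃ = 1.3965

rotate P by −φ1: (0.0990, 0.0000, -0.3861)
  A cos θ + B sin θ = C:  0.0210·cos θ + -0.3861·sin θ = -0.2320
  γ=atan2(-0.3861,0.0210)=-1.5165;  ψ=arccos(-0.6001)=2.2144;  θ1=γ+ψ≈0.6980
φ2=120.0° → target in arm frame (-0.0495, -0.0857)
  A cos θ + B sin θ = C:  0.1695·cos θ + -0.3861·sin θ = -0.3508
  θ2 = atan2(B,A) + arccos(C/0.4217) = 1.3965
rotate P by −φ3: (-0.0495, 0.0857, -0.3861)
  A cos θ + B sin θ = C:  0.1695·cos θ + -0.3861·sin θ = -0.3508
  γ=atan2(-0.3861,0.1695)=-1.1571;  ψ=arccos(-0.8320)=2.5536;  θ3=γ+ψ≈1.3965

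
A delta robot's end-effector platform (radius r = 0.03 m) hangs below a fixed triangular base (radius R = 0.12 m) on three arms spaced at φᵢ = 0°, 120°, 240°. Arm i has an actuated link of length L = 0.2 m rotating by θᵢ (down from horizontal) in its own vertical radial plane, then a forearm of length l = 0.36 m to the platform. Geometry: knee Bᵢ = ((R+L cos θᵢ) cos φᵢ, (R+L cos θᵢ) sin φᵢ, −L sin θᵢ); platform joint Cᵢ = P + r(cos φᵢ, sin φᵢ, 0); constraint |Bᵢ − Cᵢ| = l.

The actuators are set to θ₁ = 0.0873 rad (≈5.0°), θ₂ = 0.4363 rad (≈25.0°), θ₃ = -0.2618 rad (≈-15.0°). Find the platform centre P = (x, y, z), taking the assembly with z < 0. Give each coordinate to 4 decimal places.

S1 = (0.2892·cos0.0°, 0.2892·sin0.0°, -0.0174) = (0.2892, 0.0000, -0.0174)
S2 = (0.2713·cos120.0°, 0.2713·sin120.0°, -0.0845) = (-0.1356, 0.2349, -0.0845)
S3 = (0.2832·cos240.0°, 0.2832·sin240.0°, 0.0518) = (-0.1416, -0.2452, 0.0518)
eliminate P² terms by subtracting sphere 1 from 2 and 3
[-0.8497 0.4698 -0.1342]·P = -0.0032;  [-0.8617 -0.4905 0.1384]·P = -0.0011
Cramer: x(z) = 0.0026-0.0009z;  y(z) = -0.0023+0.2838z
sphere 1 gives Az²+Bz+C=0 with A=1.0806, B=0.0341, C=-0.0471;  B²−4AC=0.2048;  roots -0.2252, 0.1936;  negative root z = -0.2252
x = 0.0028, y = -0.0662

(0.0028, -0.0662, -0.2252)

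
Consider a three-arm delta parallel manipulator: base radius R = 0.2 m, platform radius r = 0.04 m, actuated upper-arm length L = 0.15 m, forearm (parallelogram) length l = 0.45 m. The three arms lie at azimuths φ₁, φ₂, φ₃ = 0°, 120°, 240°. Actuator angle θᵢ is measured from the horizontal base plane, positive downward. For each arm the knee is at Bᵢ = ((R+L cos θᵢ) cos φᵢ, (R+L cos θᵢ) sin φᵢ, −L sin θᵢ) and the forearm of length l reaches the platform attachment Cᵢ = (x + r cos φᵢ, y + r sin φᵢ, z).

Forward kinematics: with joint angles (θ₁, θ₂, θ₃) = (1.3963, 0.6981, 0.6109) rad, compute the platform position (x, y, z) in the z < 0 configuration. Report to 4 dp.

(-0.1272, -0.0117, -0.4706)

centre 1 = (0.1860·cos0.0°, 0.1860·sin0.0°, -0.1477) = (0.1860, 0.0000, -0.1477)
arm 2 at φ=120.0°: (R−r)+L cos θ2 = 0.2749;  centre 2 = (-0.1375, 0.2381, -0.0964)
centre 3 = (0.2829·cos240.0°, 0.2829·sin240.0°, -0.0860) = (-0.1414, -0.2450, -0.0860)
subtract pairs → two planes through P
linear system: -0.6470x+0.4762y = 0.0284−0.1026z; -0.6550x+-0.4899y = 0.0310−0.1234z
Cramer: x(z) = -0.0456+0.1734z;  y(z) = -0.0023+0.0200z
sphere 1 gives Az²+Bz+C=0 with A=1.0305, B=0.2150, C=-0.1270;  B²−4AC=0.5697;  roots -0.4706, 0.2619;  negative root z = -0.4706
x = -0.1272, y = -0.0117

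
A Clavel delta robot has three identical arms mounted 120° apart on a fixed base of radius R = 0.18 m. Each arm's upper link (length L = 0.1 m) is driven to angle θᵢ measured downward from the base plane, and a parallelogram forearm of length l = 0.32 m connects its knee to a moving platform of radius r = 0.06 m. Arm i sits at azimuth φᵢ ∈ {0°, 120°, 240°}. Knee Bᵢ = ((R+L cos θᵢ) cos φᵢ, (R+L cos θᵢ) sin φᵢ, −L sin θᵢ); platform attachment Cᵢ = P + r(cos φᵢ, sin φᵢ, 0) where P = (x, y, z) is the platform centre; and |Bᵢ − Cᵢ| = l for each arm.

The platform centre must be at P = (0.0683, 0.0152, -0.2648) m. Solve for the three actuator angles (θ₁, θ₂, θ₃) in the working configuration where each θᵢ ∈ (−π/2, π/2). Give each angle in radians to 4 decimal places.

θ₁ = -0.1745, θ₂ = 0.5235, θ₃ = 0.6975

arm 1 (φ=0.0°): x'=0.0683, y'=0.0152
  A=0.0517, B=-0.2648, C=(l²−L²−A²−y'²−z²)/(2L)=0.0969
  √(A²+B²)=0.2698;  θ1 = -1.3780+1.2035 ≈ -0.1745
rotate P by −φ2: (-0.0210, -0.0667, -0.2648)
  A cos θ + B sin θ = C:  0.1410·cos θ + -0.2648·sin θ = -0.0103
  θ2 = atan2(B,A) + arccos(C/0.3000) = 0.5235
φ3=240.0° → target in arm frame (-0.0473, 0.0515)
  e−x'=0.1673;  (l²−L²−(e−x')²−y'²−z²)/2L = -0.0419
  γ=atan2(-0.2648,0.1673)=-1.0073;  ψ=arccos(-0.1336)=1.7048;  θ3=γ+ψ≈0.6975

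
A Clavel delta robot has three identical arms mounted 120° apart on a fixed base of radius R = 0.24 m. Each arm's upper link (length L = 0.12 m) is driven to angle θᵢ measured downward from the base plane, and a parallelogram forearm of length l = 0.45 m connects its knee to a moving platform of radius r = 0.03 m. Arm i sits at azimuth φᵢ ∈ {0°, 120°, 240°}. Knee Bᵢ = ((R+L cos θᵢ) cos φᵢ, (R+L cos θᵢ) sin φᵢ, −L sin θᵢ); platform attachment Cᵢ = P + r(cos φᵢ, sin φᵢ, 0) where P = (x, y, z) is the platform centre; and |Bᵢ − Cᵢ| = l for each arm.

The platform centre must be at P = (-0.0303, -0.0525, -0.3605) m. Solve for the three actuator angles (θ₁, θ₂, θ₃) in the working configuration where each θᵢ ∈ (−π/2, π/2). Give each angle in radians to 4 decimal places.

θ₁ = 0.6106, θ₂ = 0.6107, θ₃ = 0.0003

arm 1 (φ=0.0°): x'=-0.0303, y'=-0.0525
  A=0.2403, B=-0.3605, C=(l²−L²−A²−y'²−z²)/(2L)=-0.0098
  θ1 = atan2(B,A) + arccos(C/0.4332) = 0.6106
arm 2 (φ=120.0°): x'=-0.0303, y'=0.0525
  e−x'=0.2403;  (l²−L²−(e−x')²−y'²−z²)/2L = -0.0099
  γ=atan2(-0.3605,0.2403)=-0.9828;  ψ=arccos(-0.0228)=1.5936;  θ2=γ+ψ≈0.6107
arm 3 (φ=240.0°): x'=0.0606, y'=0.0000
  A=0.1494, B=-0.3605, C=(l²−L²−A²−y'²−z²)/(2L)=0.1493
  γ=atan2(-0.3605,0.1494)=-1.1780;  ψ=arccos(0.3825)=1.1783;  θ3=γ+ψ≈0.0003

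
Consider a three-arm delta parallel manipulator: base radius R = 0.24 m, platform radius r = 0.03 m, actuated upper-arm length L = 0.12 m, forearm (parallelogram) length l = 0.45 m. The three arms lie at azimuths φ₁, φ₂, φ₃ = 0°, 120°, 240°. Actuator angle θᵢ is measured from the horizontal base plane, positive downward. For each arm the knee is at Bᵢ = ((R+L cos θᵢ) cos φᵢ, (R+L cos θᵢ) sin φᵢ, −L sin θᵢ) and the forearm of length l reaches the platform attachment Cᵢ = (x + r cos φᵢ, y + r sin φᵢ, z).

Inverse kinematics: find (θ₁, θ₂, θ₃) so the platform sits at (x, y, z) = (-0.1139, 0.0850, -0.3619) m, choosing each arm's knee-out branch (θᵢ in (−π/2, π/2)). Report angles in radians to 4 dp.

arm 1 (φ=0.0°): x'=-0.1139, y'=0.0850
  e−x'=0.3239;  (l²−L²−(e−x')²−y'²−z²)/2L = -0.2292
  θ1 = atan2(B,A) + arccos(C/0.4857) = 1.2215
φ2=120.0° → target in arm frame (0.1306, 0.0561)
  e−x'=0.0794;  (l²−L²−(e−x')²−y'²−z²)/2L = 0.1986
  γ=atan2(-0.3619,0.0794)=-1.3547;  ψ=arccos(0.5360)=1.0051;  θ2=γ+ψ≈-0.3497
φ3=240.0° → target in arm frame (-0.0167, -0.1411)
  A=0.2267, B=-0.3619, C=(l²−L²−A²−y'²−z²)/(2L)=-0.0590
  γ=atan2(-0.3619,0.2267)=-1.0113;  ψ=arccos(-0.1382)=1.7095;  θ3=γ+ψ≈0.6982

θ₁ = 1.2215, θ₂ = -0.3497, θ₃ = 0.6982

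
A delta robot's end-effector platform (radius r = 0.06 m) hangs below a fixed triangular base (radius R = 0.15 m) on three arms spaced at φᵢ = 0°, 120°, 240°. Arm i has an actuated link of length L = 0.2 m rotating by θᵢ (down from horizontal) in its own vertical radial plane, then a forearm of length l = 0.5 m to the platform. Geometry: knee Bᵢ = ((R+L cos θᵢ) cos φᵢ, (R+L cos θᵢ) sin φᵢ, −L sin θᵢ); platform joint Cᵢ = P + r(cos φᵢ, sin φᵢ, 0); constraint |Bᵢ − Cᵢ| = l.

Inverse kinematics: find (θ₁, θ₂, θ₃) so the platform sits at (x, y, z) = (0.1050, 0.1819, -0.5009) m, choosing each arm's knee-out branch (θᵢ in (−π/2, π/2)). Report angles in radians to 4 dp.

θ₁ = 0.3493, θ₂ = 0.3492, θ₃ = 1.1347

rotate P by −φ1: (0.1050, 0.1819, -0.5009)
  A=-0.0150, B=-0.5009, C=(l²−L²−A²−y'²−z²)/(2L)=-0.1855
  θ1 = atan2(B,A) + arccos(C/0.5011) = 0.3493
arm 2 (φ=120.0°): x'=0.1050, y'=-0.1819
  e−x'=-0.0150;  (l²−L²−(e−x')²−y'²−z²)/2L = -0.1855
  θ2 = atan2(B,A) + arccos(C/0.5011) = 0.3492
rotate P by −φ3: (-0.2100, 0.0000, -0.5009)
  A=0.3000, B=-0.5009, C=(l²−L²−A²−y'²−z²)/(2L)=-0.3273
  γ=atan2(-0.5009,0.3000)=-1.0311;  ψ=arccos(-0.5606)=2.1658;  θ3=γ+ψ≈1.1347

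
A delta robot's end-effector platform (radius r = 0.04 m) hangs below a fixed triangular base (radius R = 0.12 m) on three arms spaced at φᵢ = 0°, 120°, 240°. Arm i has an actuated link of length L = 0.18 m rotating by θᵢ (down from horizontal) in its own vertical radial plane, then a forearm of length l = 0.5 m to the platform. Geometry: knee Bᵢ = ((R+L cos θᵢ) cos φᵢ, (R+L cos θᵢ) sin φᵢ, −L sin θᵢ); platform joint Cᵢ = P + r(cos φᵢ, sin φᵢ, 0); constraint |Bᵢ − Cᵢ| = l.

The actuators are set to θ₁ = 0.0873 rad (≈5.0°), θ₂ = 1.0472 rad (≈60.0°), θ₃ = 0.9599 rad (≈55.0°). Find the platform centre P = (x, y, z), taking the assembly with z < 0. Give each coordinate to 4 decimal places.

(0.2203, -0.0224, -0.5137)

S1 = (0.2593·cos0.0°, 0.2593·sin0.0°, -0.0157) = (0.2593, 0.0000, -0.0157)
S2 = (0.1700·cos120.0°, 0.1700·sin120.0°, -0.1559) = (-0.0850, 0.1472, -0.1559)
arm 3 at φ=240.0°: (R−r)+L cos θ3 = 0.1832;  S3 = (-0.0916, -0.1587, -0.1474)
|S₂|²−|S₁|² = -0.0143;  |S₃|²−|S₁|² = -0.0122
plane₁₂: -0.6886x+0.2944y+-0.2804z = -0.0143
det = 0.4252;  x = 0.0191+-0.3917z,  y = -0.0039+0.0361z
quadratic in z: (1.1548)z²+(0.2193)z+(-0.1920)=0, √Δ=0.9670 → z ∈ {-0.5137, 0.3237}; z = -0.5137 (taking z<0)
x = 0.2203, y = -0.0224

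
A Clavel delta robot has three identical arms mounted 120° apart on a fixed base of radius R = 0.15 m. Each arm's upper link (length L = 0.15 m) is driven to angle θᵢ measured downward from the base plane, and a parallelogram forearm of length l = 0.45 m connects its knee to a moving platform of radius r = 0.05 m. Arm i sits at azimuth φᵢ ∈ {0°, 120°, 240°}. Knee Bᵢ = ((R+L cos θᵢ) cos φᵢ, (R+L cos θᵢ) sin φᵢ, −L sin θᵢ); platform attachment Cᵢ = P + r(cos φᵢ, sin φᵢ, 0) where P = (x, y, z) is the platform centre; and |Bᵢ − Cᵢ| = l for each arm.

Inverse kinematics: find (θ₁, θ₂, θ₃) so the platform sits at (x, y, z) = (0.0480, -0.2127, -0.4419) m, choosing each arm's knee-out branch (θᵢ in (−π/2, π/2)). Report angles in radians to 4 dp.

φ1=0.0° → target in arm frame (0.0480, -0.2127)
  A cos θ + B sin θ = C:  0.0520·cos θ + -0.4419·sin θ = -0.2107
  √(A²+B²)=0.4449;  θ1 = -1.4537+2.0642 ≈ 0.6105
arm 2 (φ=120.0°): x'=-0.2082, y'=0.0648
  A cos θ + B sin θ = C:  0.3082·cos θ + -0.4419·sin θ = -0.3815
  γ=atan2(-0.4419,0.3082)=-0.9618;  ψ=arccos(-0.7082)=2.3577;  θ2=γ+ψ≈1.3959
φ3=240.0° → target in arm frame (0.1602, 0.1479)
  A cos θ + B sin θ = C:  -0.0602·cos θ + -0.4419·sin θ = -0.1359
  θ3 = atan2(B,A) + arccos(C/0.4460) = 0.1743

θ₁ = 0.6105, θ₂ = 1.3959, θ₃ = 0.1743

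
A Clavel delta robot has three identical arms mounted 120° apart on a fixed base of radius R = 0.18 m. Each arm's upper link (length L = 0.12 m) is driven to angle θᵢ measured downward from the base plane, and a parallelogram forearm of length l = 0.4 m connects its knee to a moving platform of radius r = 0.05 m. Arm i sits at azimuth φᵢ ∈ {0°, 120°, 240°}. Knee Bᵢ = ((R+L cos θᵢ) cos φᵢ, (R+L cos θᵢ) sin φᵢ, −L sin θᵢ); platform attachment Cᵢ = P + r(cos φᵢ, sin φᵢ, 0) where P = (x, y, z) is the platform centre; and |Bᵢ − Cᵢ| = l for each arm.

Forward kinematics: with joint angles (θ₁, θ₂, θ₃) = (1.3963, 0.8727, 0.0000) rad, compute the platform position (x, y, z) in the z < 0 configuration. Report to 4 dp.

(-0.1352, -0.0952, -0.3810)

arm 1 at φ=0.0°: e+L cos θ1 = 0.1508;  centre 1 = (0.1508, 0.0000, -0.1182)
arm 2 at φ=120.0°: e+L cos θ2 = 0.2071;  centre 2 = (-0.1036, 0.1794, -0.0919)
centre 3 = (0.2500·cos240.0°, 0.2500·sin240.0°, 0.0000) = (-0.1250, -0.2165, 0.0000)
|centre ₂|²−|centre ₁|² = 0.0146;  |centre ₃|²−|centre ₁|² = 0.0258
linear system: -0.5088x+0.3588y = 0.0146−0.0525z; -0.5517x+-0.4330y = 0.0258−0.2364z
det = 0.4182;  x = -0.0373+0.2571z,  y = -0.0121+0.2183z
into |P−centre ₁|² = l²: 1.1138z² + 0.1344z + -0.1105 = 0;  Δ = 0.5104;  z = -0.3810 or 0.2604 → z<0 root = -0.3810
x = -0.1352, y = -0.0952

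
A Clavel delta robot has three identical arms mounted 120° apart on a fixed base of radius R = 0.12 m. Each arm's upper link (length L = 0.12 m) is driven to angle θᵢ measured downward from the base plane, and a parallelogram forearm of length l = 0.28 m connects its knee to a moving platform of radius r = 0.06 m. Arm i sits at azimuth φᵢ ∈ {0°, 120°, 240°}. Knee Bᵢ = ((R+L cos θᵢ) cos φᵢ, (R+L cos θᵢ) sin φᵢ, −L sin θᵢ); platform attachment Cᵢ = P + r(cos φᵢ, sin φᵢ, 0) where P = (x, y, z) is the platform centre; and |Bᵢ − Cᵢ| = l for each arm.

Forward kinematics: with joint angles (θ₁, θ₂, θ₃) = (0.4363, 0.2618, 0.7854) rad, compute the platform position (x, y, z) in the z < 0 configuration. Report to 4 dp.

(0.0133, 0.0608, -0.2755)

φ1=0.0°: virtual centre (0.1688, 0.0000, -0.0507), radius l
φ2=120.0°: virtual centre (-0.0880, 0.1523, -0.0311), radius l
arm 3 at φ=240.0°: (R−r)+L cos θ3 = 0.1449;  centre 3 = (-0.0724, -0.1254, -0.0849)
eliminate P² terms by subtracting sphere 1 from 2 and 3
[-0.5134 0.3047 0.0393]·P = 0.0009;  [-0.4824 -0.2509 -0.0683]·P = -0.0029
Cramer: x(z) = 0.0024-0.0397z;  y(z) = 0.0068-0.1959z
sphere 1 gives Az²+Bz+C=0 with A=1.0399, B=0.1119, C=-0.0481;  B²−4AC=0.2126;  roots -0.2755, 0.1679;  negative root z = -0.2755
x = 0.0133, y = 0.0608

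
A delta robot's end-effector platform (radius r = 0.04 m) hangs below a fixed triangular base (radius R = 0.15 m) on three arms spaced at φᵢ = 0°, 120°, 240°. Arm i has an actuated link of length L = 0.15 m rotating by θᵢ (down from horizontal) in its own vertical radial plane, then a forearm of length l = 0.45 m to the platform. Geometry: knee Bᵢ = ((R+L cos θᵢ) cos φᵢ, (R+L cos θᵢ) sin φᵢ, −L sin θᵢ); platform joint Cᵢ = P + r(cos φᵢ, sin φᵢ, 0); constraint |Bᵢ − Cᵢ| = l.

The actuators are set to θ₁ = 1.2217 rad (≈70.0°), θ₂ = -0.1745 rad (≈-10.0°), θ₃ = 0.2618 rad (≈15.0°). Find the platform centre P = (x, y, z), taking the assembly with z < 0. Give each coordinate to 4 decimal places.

centre 1 = (0.1613·cos0.0°, 0.1613·sin0.0°, -0.1410) = (0.1613, 0.0000, -0.1410)
φ2=120.0°: virtual centre (-0.1289, 0.2232, 0.0260), radius l
centre 3 = (0.2549·cos240.0°, 0.2549·sin240.0°, -0.0388) = (-0.1274, -0.2207, -0.0388)
subtract pairs → two planes through P
[-0.5803 0.4464 0.3340]·P = 0.0212;  [-0.5775 -0.4415 0.2043]·P = 0.0206
Cramer: x(z) = -0.0361+0.4643z;  y(z) = 0.0006-0.1446z
into |P−centre ₁|² = l²: 1.2365z² + 0.0984z + -0.1437 = 0;  Δ = 0.7202;  z = -0.3830 or 0.3034 → z<0 root = -0.3830
x = -0.2139, y = 0.0560

(-0.2139, 0.0560, -0.3830)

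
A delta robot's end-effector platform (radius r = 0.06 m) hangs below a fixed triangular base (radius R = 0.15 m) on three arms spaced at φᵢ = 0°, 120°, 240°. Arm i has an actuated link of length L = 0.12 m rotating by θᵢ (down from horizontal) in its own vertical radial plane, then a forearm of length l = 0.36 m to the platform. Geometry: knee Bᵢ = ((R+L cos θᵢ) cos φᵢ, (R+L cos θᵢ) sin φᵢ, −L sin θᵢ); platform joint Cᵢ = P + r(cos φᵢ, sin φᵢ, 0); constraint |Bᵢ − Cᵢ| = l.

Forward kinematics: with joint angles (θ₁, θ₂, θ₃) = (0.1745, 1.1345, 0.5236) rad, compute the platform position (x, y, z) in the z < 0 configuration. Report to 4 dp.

(0.0960, -0.0846, -0.3523)

arm 1 at φ=0.0°: ρ1 = 0.2082;  O1 = (0.2082, 0.0000, -0.0208)
φ2=120.0°: virtual centre (-0.0704, 0.1219, -0.1088), radius l
O3 = (0.1939·cos240.0°, 0.1939·sin240.0°, -0.0600) = (-0.0970, -0.1679, -0.0600)
eliminate P² terms by subtracting sphere 1 from 2 and 3
plane₁₂: -0.5571x+0.2437y+-0.1758z = -0.0121
Cramer: x(z) = 0.0140-0.2327z;  y(z) = -0.0178+0.1896z
into |P−O₁|² = l²: 1.0901z² + 0.1253z + -0.0911 = 0;  Δ = 0.4131;  z = -0.3523 or 0.2373 → z<0 root = -0.3523
x = 0.0960, y = -0.0846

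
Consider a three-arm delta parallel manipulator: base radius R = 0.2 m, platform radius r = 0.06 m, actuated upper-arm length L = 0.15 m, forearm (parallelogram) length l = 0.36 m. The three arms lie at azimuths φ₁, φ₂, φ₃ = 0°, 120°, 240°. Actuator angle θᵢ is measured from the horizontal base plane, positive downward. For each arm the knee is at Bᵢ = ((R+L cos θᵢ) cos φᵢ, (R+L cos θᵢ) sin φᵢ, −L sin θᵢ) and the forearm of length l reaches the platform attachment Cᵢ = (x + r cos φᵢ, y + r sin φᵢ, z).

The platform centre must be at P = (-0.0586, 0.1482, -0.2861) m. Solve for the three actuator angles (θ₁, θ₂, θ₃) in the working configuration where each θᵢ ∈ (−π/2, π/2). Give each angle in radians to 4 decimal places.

φ1=0.0° → target in arm frame (-0.0586, 0.1482)
  e−x'=0.1986;  (l²−L²−(e−x')²−y'²−z²)/2L = -0.1205
  θ1 = atan2(B,A) + arccos(C/0.3483) = 0.9602
rotate P by −φ2: (0.1576, -0.0234, -0.2861)
  A cos θ + B sin θ = C:  -0.0176·cos θ + -0.2861·sin θ = 0.0813
  γ=atan2(-0.2861,-0.0176)=-1.6324;  ψ=arccos(0.2836)=1.2832;  θ2=γ+ψ≈-0.3492
arm 3 (φ=240.0°): x'=-0.0990, y'=-0.1248
  e−x'=0.2390;  (l²−L²−(e−x')²−y'²−z²)/2L = -0.1583
  θ3 = atan2(B,A) + arccos(C/0.3728) = 1.1345

θ₁ = 0.9602, θ₂ = -0.3492, θ₃ = 1.1345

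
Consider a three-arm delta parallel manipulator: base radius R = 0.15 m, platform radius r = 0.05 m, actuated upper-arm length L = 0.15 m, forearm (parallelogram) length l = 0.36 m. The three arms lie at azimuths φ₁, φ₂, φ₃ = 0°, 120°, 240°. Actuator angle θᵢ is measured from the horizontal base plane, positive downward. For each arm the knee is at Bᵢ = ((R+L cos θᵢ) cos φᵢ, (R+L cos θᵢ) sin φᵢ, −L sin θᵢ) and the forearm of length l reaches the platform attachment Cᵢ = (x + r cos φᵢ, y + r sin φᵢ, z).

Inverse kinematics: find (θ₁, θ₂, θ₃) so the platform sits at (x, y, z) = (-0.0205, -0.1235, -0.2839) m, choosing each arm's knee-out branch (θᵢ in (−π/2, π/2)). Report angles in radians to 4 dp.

θ₁ = 0.4368, θ₂ = 0.7856, θ₃ = -0.3489

arm 1 (φ=0.0°): x'=-0.0205, y'=-0.1235
  A=0.1205, B=-0.2839, C=(l²−L²−A²−y'²−z²)/(2L)=-0.0109
  θ1 = atan2(B,A) + arccos(C/0.3084) = 0.4368
arm 2 (φ=120.0°): x'=-0.0967, y'=0.0795
  e−x'=0.1967;  (l²−L²−(e−x')²−y'²−z²)/2L = -0.0617
  θ2 = atan2(B,A) + arccos(C/0.3454) = 0.7856
rotate P by −φ3: (0.1172, 0.0440, -0.2839)
  A cos θ + B sin θ = C:  -0.0172·cos θ + -0.2839·sin θ = 0.0809
  γ=atan2(-0.2839,-0.0172)=-1.6313;  ψ=arccos(0.2844)=1.2824;  θ3=γ+ψ≈-0.3489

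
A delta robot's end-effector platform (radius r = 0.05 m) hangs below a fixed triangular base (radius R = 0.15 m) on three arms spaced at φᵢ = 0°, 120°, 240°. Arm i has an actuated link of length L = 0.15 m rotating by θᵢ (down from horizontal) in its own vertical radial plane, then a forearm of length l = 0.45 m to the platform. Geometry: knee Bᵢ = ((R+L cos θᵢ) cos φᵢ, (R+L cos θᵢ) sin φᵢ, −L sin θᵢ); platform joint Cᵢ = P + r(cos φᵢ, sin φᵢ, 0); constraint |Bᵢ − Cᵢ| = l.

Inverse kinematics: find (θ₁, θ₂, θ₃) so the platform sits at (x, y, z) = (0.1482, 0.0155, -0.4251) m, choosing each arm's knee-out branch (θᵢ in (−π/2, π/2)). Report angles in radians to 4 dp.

θ₁ = -0.0874, θ₂ = 0.6981, θ₃ = 0.7856

arm 1 (φ=0.0°): x'=0.1482, y'=0.0155
  A=-0.0482, B=-0.4251, C=(l²−L²−A²−y'²−z²)/(2L)=-0.0109
  γ=atan2(-0.4251,-0.0482)=-1.6837;  ψ=arccos(-0.0255)=1.5963;  θ1=γ+ψ≈-0.0874
φ2=120.0° → target in arm frame (-0.0607, -0.1361)
  A cos θ + B sin θ = C:  0.1607·cos θ + -0.4251·sin θ = -0.1502
  γ=atan2(-0.4251,0.1607)=-1.2094;  ψ=arccos(-0.3304)=1.9076;  θ2=γ+ψ≈0.6981
arm 3 (φ=240.0°): x'=-0.0875, y'=0.1206
  A cos θ + B sin θ = C:  0.1875·cos θ + -0.4251·sin θ = -0.1681
  γ=atan2(-0.4251,0.1875)=-1.1553;  ψ=arccos(-0.3617)=1.9409;  θ3=γ+ψ≈0.7856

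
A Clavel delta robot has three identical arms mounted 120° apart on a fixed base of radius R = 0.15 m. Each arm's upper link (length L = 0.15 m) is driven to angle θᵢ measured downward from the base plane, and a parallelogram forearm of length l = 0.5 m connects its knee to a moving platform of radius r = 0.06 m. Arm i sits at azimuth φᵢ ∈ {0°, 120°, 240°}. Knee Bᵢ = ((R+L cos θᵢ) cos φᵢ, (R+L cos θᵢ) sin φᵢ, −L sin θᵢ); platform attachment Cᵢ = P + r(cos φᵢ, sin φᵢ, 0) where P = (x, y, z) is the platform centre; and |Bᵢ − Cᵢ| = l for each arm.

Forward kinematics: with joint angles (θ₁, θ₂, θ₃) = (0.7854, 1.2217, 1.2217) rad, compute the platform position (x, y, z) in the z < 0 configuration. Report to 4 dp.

(0.0964, 0.0000, -0.5960)

arm 1 at φ=0.0°: ρ1 = 0.1961;  centre 1 = (0.1961, 0.0000, -0.1061)
φ2=120.0°: virtual centre (-0.0707, 0.1224, -0.1410), radius l
arm 3 at φ=240.0°: ρ3 = 0.1413;  centre 3 = (-0.0707, -0.1224, -0.1410)
eliminate P² terms by subtracting sphere 1 from 2 and 3
linear system: -0.5334x+0.2448y = -0.0099−-0.0698z; -0.5334x+-0.2448y = -0.0099−-0.0698z
Cramer: x(z) = 0.0185-0.1308z;  y(z) = 0.0000+0.0000z
quadratic in z: (1.0171)z²+(0.2586)z+(-0.2072)=0, √Δ=0.9539 → z ∈ {-0.5960, 0.3418}; z = -0.5960 (taking z<0)
x = 0.0964, y = 0.0000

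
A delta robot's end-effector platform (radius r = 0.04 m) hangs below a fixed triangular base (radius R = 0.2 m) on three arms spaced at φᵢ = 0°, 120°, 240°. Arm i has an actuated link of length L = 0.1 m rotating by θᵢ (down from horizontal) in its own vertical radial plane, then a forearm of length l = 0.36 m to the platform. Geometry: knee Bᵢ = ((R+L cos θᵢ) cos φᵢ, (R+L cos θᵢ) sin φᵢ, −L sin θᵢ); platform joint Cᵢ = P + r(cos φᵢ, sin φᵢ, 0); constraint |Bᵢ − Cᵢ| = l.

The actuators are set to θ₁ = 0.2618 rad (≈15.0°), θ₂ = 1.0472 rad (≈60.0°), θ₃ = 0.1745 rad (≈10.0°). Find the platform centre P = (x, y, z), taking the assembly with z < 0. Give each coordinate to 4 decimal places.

φ1=0.0°: virtual centre (0.2566, 0.0000, -0.0259), radius l
arm 2 at φ=120.0°: (R−r)+L cos θ2 = 0.2100;  S2 = (-0.1050, 0.1819, -0.0866)
φ3=240.0°: virtual centre (-0.1292, -0.2239, -0.0174), radius l
subtract pairs → two planes through P
plane₁₂: -0.7232x+0.3637y+-0.1214z = -0.0149
det = 0.6045;  x = 0.0107+-0.0797z,  y = -0.0198+0.1754z
into |P−S₁|² = l²: 1.0371z² + 0.0840z + -0.0681 = 0;  Δ = 0.2894;  z = -0.2999 or 0.2189 → z<0 root = -0.2999
x = 0.0346, y = -0.0724

(0.0346, -0.0724, -0.2999)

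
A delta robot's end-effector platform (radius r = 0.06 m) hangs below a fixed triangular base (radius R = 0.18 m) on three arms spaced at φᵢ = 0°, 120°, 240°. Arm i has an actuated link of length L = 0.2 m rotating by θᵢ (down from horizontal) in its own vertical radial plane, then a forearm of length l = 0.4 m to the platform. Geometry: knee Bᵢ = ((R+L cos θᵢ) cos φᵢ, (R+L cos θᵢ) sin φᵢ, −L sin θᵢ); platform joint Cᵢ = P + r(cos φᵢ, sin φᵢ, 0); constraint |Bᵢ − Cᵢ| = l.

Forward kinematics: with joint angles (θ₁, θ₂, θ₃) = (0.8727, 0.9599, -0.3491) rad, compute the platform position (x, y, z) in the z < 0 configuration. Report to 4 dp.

O1 = (0.2486·cos0.0°, 0.2486·sin0.0°, -0.1532) = (0.2486, 0.0000, -0.1532)
arm 2 at φ=120.0°: (R−r)+L cos θ2 = 0.2347;  O2 = (-0.1174, 0.2033, -0.1638)
arm 3 at φ=240.0°: (R−r)+L cos θ3 = 0.3079;  O3 = (-0.1540, -0.2667, 0.0684)
|O₂|²−|O₁|² = -0.0033;  |O₃|²−|O₁|² = 0.0143
plane₁₂: -0.7318x+0.4065y+-0.0212z = -0.0033
Cramer: x(z) = -0.0056+0.2353z;  y(z) = -0.0183+0.4758z
into |P−O₁|² = l²: 1.2818z² + 0.1694z + -0.0716 = 0;  Δ = 0.3958;  z = -0.3115 or 0.1793 → z<0 root = -0.3115
x = -0.0789, y = -0.1665

(-0.0789, -0.1665, -0.3115)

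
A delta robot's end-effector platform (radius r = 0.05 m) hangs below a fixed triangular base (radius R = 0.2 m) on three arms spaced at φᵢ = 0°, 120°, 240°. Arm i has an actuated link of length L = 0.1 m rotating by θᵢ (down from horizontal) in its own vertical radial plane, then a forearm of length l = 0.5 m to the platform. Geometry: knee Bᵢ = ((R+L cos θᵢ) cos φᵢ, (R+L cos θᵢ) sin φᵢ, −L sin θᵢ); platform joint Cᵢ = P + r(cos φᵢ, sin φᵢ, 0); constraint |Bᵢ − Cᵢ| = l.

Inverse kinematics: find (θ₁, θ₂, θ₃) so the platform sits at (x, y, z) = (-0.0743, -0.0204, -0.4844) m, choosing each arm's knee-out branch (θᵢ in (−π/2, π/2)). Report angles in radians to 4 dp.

θ₁ = 0.8726, θ₂ = 0.4358, θ₃ = 0.2613

arm 1 (φ=0.0°): x'=-0.0743, y'=-0.0204
  A=0.2243, B=-0.4844, C=(l²−L²−A²−y'²−z²)/(2L)=-0.2269
  γ=atan2(-0.4844,0.2243)=-1.1371;  ψ=arccos(-0.4250)=2.0097;  θ1=γ+ψ≈0.8726
rotate P by −φ2: (0.0195, 0.0745, -0.4844)
  e−x'=0.1305;  (l²−L²−(e−x')²−y'²−z²)/2L = -0.0862
  θ2 = atan2(B,A) + arccos(C/0.5017) = 0.4358
rotate P by −φ3: (0.0548, -0.0541, -0.4844)
  e−x'=0.0952;  (l²−L²−(e−x')²−y'²−z²)/2L = -0.0332
  θ3 = atan2(B,A) + arccos(C/0.4937) = 0.2613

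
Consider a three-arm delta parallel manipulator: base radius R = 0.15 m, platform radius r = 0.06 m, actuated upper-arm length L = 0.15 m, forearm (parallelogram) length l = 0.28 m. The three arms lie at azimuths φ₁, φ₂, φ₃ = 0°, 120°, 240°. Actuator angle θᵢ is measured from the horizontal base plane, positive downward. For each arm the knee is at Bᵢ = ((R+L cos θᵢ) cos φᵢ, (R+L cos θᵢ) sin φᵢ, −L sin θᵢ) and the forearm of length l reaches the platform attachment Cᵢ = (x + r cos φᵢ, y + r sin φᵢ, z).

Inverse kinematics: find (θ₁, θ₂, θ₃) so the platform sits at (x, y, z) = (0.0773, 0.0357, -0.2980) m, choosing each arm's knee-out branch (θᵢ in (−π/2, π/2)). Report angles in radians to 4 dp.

θ₁ = 0.4365, θ₂ = 0.8728, θ₃ = 1.1343

rotate P by −φ1: (0.0773, 0.0357, -0.2980)
  e−x'=0.0127;  (l²−L²−(e−x')²−y'²−z²)/2L = -0.1145
  θ1 = atan2(B,A) + arccos(C/0.2983) = 0.4365
arm 2 (φ=120.0°): x'=-0.0077, y'=-0.0848
  A cos θ + B sin θ = C:  0.0977·cos θ + -0.2980·sin θ = -0.1655
  θ2 = atan2(B,A) + arccos(C/0.3136) = 0.8728
φ3=240.0° → target in arm frame (-0.0696, 0.0491)
  A cos θ + B sin θ = C:  0.1596·cos θ + -0.2980·sin θ = -0.2026
  γ=atan2(-0.2980,0.1596)=-1.0792;  ψ=arccos(-0.5993)=2.2134;  θ3=γ+ψ≈1.1343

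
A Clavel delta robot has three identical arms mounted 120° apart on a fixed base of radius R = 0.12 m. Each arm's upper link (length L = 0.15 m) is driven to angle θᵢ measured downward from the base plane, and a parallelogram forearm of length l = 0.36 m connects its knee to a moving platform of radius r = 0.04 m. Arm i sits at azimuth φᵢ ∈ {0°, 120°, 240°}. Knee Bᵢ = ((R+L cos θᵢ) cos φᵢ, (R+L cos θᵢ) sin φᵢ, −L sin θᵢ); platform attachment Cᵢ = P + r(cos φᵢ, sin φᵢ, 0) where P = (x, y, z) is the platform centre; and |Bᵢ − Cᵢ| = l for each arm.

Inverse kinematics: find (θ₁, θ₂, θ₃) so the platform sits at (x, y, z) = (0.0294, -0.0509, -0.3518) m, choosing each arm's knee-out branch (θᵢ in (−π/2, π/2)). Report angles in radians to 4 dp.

φ1=0.0° → target in arm frame (0.0294, -0.0509)
  e−x'=0.0506;  (l²−L²−(e−x')²−y'²−z²)/2L = -0.0727
  γ=atan2(-0.3518,0.0506)=-1.4279;  ψ=arccos(-0.2046)=1.7768;  θ1=γ+ψ≈0.3489
φ2=120.0° → target in arm frame (-0.0588, 0.0000)
  A cos θ + B sin θ = C:  0.1388·cos θ + -0.3518·sin θ = -0.1197
  θ2 = atan2(B,A) + arccos(C/0.3782) = 0.6979
arm 3 (φ=240.0°): x'=0.0294, y'=0.0509
  e−x'=0.0506;  (l²−L²−(e−x')²−y'²−z²)/2L = -0.0727
  γ=atan2(-0.3518,0.0506)=-1.4279;  ψ=arccos(-0.2046)=1.7769;  θ3=γ+ψ≈0.3490

θ₁ = 0.3489, θ₂ = 0.6979, θ₃ = 0.3490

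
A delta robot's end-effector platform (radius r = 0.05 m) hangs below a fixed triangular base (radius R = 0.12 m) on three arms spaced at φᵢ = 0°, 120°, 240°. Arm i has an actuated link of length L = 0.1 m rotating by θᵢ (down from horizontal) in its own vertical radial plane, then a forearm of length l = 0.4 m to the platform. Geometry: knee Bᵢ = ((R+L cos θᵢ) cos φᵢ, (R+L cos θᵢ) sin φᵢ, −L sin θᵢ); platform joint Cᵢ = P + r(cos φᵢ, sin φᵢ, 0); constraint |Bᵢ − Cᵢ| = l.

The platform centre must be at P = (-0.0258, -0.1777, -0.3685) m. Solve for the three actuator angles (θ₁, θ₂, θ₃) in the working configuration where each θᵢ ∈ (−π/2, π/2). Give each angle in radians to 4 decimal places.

arm 1 (φ=0.0°): x'=-0.0258, y'=-0.1777
  A=0.0958, B=-0.3685, C=(l²−L²−A²−y'²−z²)/(2L)=-0.1327
  γ=atan2(-0.3685,0.0958)=-1.3165;  ψ=arccos(-0.3486)=1.9269;  θ1=γ+ψ≈0.6104
arm 2 (φ=120.0°): x'=-0.1410, y'=0.1112
  A cos θ + B sin θ = C:  0.2110·cos θ + -0.3685·sin θ = -0.2134
  θ2 = atan2(B,A) + arccos(C/0.4246) = 1.0465
rotate P by −φ3: (0.1668, 0.0665, -0.3685)
  A=-0.0968, B=-0.3685, C=(l²−L²−A²−y'²−z²)/(2L)=0.0021
  γ=atan2(-0.3685,-0.0968)=-1.8277;  ψ=arccos(0.0055)=1.5653;  θ3=γ+ψ≈-0.2623

θ₁ = 0.6104, θ₂ = 1.0465, θ₃ = -0.2623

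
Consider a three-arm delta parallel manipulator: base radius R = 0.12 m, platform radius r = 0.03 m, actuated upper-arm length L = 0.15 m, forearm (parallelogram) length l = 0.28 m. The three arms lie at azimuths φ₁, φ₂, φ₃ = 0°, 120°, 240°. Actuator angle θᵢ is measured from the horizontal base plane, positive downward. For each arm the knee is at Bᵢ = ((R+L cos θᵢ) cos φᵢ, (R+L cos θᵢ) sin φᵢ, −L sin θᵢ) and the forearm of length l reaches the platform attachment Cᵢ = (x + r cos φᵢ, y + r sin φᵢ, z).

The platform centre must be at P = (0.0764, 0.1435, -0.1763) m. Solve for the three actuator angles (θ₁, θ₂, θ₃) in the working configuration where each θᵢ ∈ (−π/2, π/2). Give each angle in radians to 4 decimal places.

rotate P by −φ1: (0.0764, 0.1435, -0.1763)
  e−x'=0.0136;  (l²−L²−(e−x')²−y'²−z²)/2L = 0.0135
  √(A²+B²)=0.1768;  θ1 = -1.4938+1.4945 ≈ 0.0007
arm 2 (φ=120.0°): x'=0.0861, y'=-0.1379
  A cos θ + B sin θ = C:  0.0039·cos θ + -0.1763·sin θ = 0.0193
  √(A²+B²)=0.1763;  θ2 = -1.5485+1.4613 ≈ -0.0873
arm 3 (φ=240.0°): x'=-0.1625, y'=-0.0056
  A=0.2525, B=-0.1763, C=(l²−L²−A²−y'²−z²)/(2L)=-0.1299
  γ=atan2(-0.1763,0.2525)=-0.6096;  ψ=arccos(-0.4217)=2.0061;  θ3=γ+ψ≈1.3965

θ₁ = 0.0007, θ₂ = -0.0873, θ₃ = 1.3965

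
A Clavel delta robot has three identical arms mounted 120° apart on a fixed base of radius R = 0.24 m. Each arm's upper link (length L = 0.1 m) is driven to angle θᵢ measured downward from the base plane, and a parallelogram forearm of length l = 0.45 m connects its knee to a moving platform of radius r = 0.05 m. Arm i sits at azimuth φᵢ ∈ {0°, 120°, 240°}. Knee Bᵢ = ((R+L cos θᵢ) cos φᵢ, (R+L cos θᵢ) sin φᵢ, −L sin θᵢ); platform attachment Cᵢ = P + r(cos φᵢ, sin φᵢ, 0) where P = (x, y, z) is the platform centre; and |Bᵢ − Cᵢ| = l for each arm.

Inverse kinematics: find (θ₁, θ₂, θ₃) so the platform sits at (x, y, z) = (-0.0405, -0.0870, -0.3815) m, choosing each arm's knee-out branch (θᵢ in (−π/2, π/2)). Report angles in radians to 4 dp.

rotate P by −φ1: (-0.0405, -0.0870, -0.3815)
  A=0.2305, B=-0.3815, C=(l²−L²−A²−y'²−z²)/(2L)=-0.0687
  γ=atan2(-0.3815,0.2305)=-1.0273;  ψ=arccos(-0.1541)=1.7256;  θ1=γ+ψ≈0.6983
arm 2 (φ=120.0°): x'=-0.0551, y'=0.0786
  A cos θ + B sin θ = C:  0.2451·cos θ + -0.3815·sin θ = -0.0964
  γ=atan2(-0.3815,0.2451)=-0.9997;  ψ=arccos(-0.2127)=1.7851;  θ2=γ+ψ≈0.7854
rotate P by −φ3: (0.0956, 0.0084, -0.3815)
  e−x'=0.0944;  (l²−L²−(e−x')²−y'²−z²)/2L = 0.1899
  γ=atan2(-0.3815,0.0944)=-1.3282;  ψ=arccos(0.4831)=1.0666;  θ3=γ+ψ≈-0.2616

θ₁ = 0.6983, θ₂ = 0.7854, θ₃ = -0.2616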